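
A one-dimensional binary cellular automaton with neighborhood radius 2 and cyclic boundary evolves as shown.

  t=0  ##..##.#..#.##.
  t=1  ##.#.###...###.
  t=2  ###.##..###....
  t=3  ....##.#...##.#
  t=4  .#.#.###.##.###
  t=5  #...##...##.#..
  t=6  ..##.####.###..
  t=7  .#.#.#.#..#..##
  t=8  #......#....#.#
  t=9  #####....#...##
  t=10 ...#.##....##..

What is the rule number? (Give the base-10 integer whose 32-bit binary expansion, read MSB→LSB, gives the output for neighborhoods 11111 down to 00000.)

1171994633

  [31] ##### => .  t=9,i=0
  [30] ####. => #  t=6,i=7
  [29] ###.# => .  t=1,i=13
  [28] ###.. => .  t=1,i=7
  [27] ##.## => .  t=0,i=14
  [26] ##.#. => #  t=0,i=6
  [25] ##..# => .  t=0,i=2
  [24] ##... => #  t=1,i=8
  [23] #.### => #  t=1,i=5
  [22] #.##. => #  t=0,i=0
  [21] #.#.# => .  t=1,i=3
  [20] #.#.. => #  t=0,i=7
  [19] #..## => #  t=0,i=3
  [18] #..#. => .  t=0,i=9
  [17] #...# => #  t=1,i=9
  [16] #.... => #  t=2,i=12
  [15] .#### => .  t=6,i=6
  [14] .###. => .  t=1,i=6
  [13] .##.# => #  t=0,i=5
  [12] .##.. => #  t=0,i=1
  [11] .#.## => #  t=0,i=11
  [10] .#.#. => .  t=4,i=2
  [9] .#..# => .  t=0,i=8
  [8] .#... => .  t=3,i=0
  [7] ..### => .  t=1,i=11
  [6] ..##. => .  t=0,i=4
  [5] ..#.# => .  t=0,i=10
  [4] ..#.. => .  t=5,i=0
  [3] ...## => #  t=1,i=10
  [2] ...#. => .  t=8,i=6
  [1] ....# => .  t=2,i=13
  [0] ..... => #  t=8,i=3
  bits 01000101110110110011100000001001 = 1171994633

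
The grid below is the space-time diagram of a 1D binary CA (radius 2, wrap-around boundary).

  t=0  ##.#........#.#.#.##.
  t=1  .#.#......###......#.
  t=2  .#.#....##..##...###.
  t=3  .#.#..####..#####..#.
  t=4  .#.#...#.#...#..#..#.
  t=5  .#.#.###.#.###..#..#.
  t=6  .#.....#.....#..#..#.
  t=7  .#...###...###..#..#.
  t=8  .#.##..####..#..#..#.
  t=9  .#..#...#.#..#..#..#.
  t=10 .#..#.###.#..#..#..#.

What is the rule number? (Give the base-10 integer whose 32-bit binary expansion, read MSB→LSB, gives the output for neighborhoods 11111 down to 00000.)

823308414

  ##### -> .   bit 31 = 0  t=3,i=14
  ####. -> .   bit 30 = 0  t=3,i=8
  ###.# -> #   bit 29 = 1  t=5,i=7
  ###.. -> #   bit 28 = 1  t=1,i=12
  ##.## -> .   bit 27 = 0  t=0,i=20
  ##.#. -> .   bit 26 = 0  t=0,i=2
  ##..# -> .   bit 25 = 0  t=2,i=10
  ##... -> #   bit 24 = 1  t=1,i=13
  #.### -> .   bit 23 = 0  t=5,i=5
  #.##. -> .   bit 22 = 0  t=0,i=0
  #.#.# -> .   bit 21 = 0  t=0,i=14
  #.#.. -> #   bit 20 = 1  t=0,i=3
  #..## -> .   bit 19 = 0  t=2,i=11
  #..#. -> .   bit 18 = 0  t=1,i=0
  #...# -> #   bit 17 = 1  t=2,i=15
  #.... -> .   bit 16 = 0  t=0,i=5
  .#### -> #   bit 15 = 1  t=3,i=7
  .###. -> .   bit 14 = 0  t=1,i=11
  .##.# -> #   bit 13 = 1  t=0,i=1
  .##.. -> #   bit 12 = 1  t=2,i=9
  .#.## -> .   bit 11 = 0  t=0,i=17
  .#.#. -> .   bit 10 = 0  t=0,i=13
  .#..# -> .   bit 9 = 0  t=1,i=20
  .#... -> .   bit 8 = 0  t=0,i=4
  ..### -> .   bit 7 = 0  t=1,i=10
  ..##. -> #   bit 6 = 1  t=2,i=8
  ..#.# -> #   bit 5 = 1  t=0,i=12
  ..#.. -> #   bit 4 = 1  t=1,i=19
  ...## -> #   bit 3 = 1  t=1,i=9
  ...#. -> #   bit 2 = 1  t=0,i=11
  ....# -> #   bit 1 = 1  t=0,i=10
  ..... -> .   bit 0 = 0  t=0,i=6
  bits 00110001000100101011000001111110 = 823308414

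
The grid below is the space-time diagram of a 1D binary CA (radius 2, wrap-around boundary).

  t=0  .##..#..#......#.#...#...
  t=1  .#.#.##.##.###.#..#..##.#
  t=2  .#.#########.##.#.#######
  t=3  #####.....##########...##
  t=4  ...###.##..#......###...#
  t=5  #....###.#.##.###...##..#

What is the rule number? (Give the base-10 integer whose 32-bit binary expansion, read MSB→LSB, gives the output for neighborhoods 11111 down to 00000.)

2145954675

  nb #####: next=.  (t=2,i=5, bit31=0)
  nb ####.: next=#  (t=2,i=10, bit30=1)
  nb ###.#: next=#  (t=1,i=13, bit29=1)
  nb ###..: next=#  (t=3,i=4, bit28=1)
  nb ##.##: next=#  (t=1,i=7, bit27=1)
  nb ##.#.: next=#  (t=1,i=14, bit26=1)
  nb ##..#: next=#  (t=0,i=3, bit25=1)
  nb ##...: next=#  (t=3,i=5, bit24=1)
  nb #.###: next=#  (t=1,i=11, bit23=1)
  nb #.##.: next=#  (t=1,i=5, bit22=1)
  nb #.#.#: next=#  (t=1,i=1, bit21=1)
  nb #.#..: next=.  (t=0,i=17, bit20=0)
  nb #..##: next=#  (t=1,i=20, bit19=1)
  nb #..#.: next=.  (t=0,i=4, bit18=0)
  nb #...#: next=.  (t=0,i=19, bit17=0)
  nb #....: next=.  (t=0,i=10, bit16=0)
  nb .####: next=#  (t=2,i=4, bit15=1)
  nb .###.: next=.  (t=1,i=12, bit14=0)
  nb .##.#: next=#  (t=1,i=6, bit13=1)
  nb .##..: next=.  (t=0,i=2, bit12=0)
  nb .#.##: next=#  (t=1,i=4, bit11=1)
  nb .#.#.: next=.  (t=0,i=16, bit10=0)
  nb .#..#: next=#  (t=0,i=6, bit9=1)
  nb .#...: next=#  (t=0,i=9, bit8=1)
  nb ..###: next=.  (t=3,i=10, bit7=0)
  nb ..##.: next=#  (t=0,i=1, bit6=1)
  nb ..#.#: next=#  (t=0,i=15, bit5=1)
  nb ..#..: next=#  (t=0,i=5, bit4=1)
  nb ...##: next=.  (t=0,i=0, bit3=0)
  nb ...#.: next=.  (t=0,i=14, bit2=0)
  nb ....#: next=#  (t=0,i=13, bit1=1)
  nb .....: next=#  (t=0,i=11, bit0=1)
  bits 01111111111010001010101101110011 = 2145954675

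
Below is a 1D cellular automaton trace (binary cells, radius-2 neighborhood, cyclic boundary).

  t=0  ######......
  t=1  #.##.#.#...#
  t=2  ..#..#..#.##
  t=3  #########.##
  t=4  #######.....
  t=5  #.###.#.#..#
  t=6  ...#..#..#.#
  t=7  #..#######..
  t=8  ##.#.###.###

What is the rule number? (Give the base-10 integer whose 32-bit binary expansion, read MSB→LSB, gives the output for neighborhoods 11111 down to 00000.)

2456114168

  ##### -> #   bit 31 = 1  t=0,i=2
  ####. -> .   bit 30 = 0  t=0,i=4
  ###.# -> .   bit 29 = 0  t=3,i=8
  ###.. -> #   bit 28 = 1  t=0,i=5
  ##.## -> .   bit 27 = 0  t=1,i=1
  ##.#. -> .   bit 26 = 0  t=1,i=4
  ##..# -> #   bit 25 = 1  t=2,i=0
  ##... -> .   bit 24 = 0  t=0,i=6
  #.### -> .   bit 23 = 0  t=3,i=10
  #.##. -> #   bit 22 = 1  t=1,i=2
  #.#.# -> #   bit 21 = 1  t=1,i=5
  #.#.. -> .   bit 20 = 0  t=1,i=7
  #..## -> .   bit 19 = 0  t=5,i=10
  #..#. -> #   bit 18 = 1  t=2,i=1
  #...# -> .   bit 17 = 0  t=1,i=9
  #.... -> #   bit 16 = 1  t=0,i=7
  .#### -> .   bit 15 = 0  t=0,i=1
  .###. -> #   bit 14 = 1  t=5,i=3
  .##.# -> .   bit 13 = 0  t=1,i=0
  .##.. -> #   bit 12 = 1  t=2,i=11
  .#.## -> .   bit 11 = 0  t=2,i=9
  .#.#. -> .   bit 10 = 0  t=1,i=6
  .#..# -> #   bit 9 = 1  t=2,i=3
  .#... -> #   bit 8 = 1  t=1,i=8
  ..### -> #   bit 7 = 1  t=0,i=0
  ..##. -> #   bit 6 = 1  t=1,i=11
  ..#.# -> #   bit 5 = 1  t=2,i=8
  ..#.. -> #   bit 4 = 1  t=2,i=2
  ...## -> #   bit 3 = 1  t=0,i=11
  ...#. -> .   bit 2 = 0  t=6,i=2
  ....# -> .   bit 1 = 0  t=0,i=10
  ..... -> .   bit 0 = 0  t=0,i=8
  bits 10010010011001010101001111111000 = 2456114168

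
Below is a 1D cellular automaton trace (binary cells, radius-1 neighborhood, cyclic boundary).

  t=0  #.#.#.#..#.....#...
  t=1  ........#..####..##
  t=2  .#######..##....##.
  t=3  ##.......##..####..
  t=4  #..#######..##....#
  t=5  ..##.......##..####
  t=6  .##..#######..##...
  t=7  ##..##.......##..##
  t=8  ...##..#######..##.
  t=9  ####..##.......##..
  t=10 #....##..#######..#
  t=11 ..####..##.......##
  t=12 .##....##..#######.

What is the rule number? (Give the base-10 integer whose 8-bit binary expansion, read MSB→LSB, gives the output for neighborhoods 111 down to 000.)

  [7] ### => .  t=1,i=12
  [6] ##. => .  t=1,i=14
  [5] #.# => .  t=0,i=1
  [4] #.. => .  t=0,i=7
  [3] .## => #  t=1,i=11
  [2] .#. => .  t=0,i=0
  [1] ..# => #  t=0,i=8
  [0] ... => #  t=0,i=11
  bits 00001011 = 11

11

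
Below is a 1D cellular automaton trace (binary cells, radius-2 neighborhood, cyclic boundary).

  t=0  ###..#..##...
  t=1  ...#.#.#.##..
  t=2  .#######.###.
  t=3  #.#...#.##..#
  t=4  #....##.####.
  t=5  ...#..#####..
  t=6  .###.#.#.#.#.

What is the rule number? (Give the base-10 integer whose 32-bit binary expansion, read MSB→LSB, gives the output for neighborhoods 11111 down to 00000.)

  nb #####: next=.  (t=2,i=3, bit31=0)
  nb ####.: next=#  (t=2,i=6, bit30=1)
  nb ###.#: next=.  (t=2,i=7, bit29=0)
  nb ###..: next=.  (t=0,i=2, bit28=0)
  nb ##.##: next=#  (t=2,i=8, bit27=1)
  nb ##.#.: next=.  (t=3,i=1, bit26=0)
  nb ##..#: next=#  (t=0,i=3, bit25=1)
  nb ##...: next=#  (t=0,i=10, bit24=1)
  nb #.###: next=#  (t=2,i=9, bit23=1)
  nb #.##.: next=#  (t=1,i=9, bit22=1)
  nb #.#.#: next=#  (t=1,i=5, bit21=1)
  nb #.#..: next=.  (t=3,i=2, bit20=0)
  nb #..##: next=#  (t=0,i=7, bit19=1)
  nb #..#.: next=.  (t=0,i=4, bit18=0)
  nb #...#: next=.  (t=0,i=11, bit17=0)
  nb #....: next=.  (t=1,i=12, bit16=0)
  nb .####: next=#  (t=2,i=2, bit15=1)
  nb .###.: next=.  (t=0,i=1, bit14=0)
  nb .##.#: next=#  (t=3,i=0, bit13=1)
  nb .##..: next=#  (t=0,i=9, bit12=1)
  nb .#.##: next=.  (t=1,i=8, bit11=0)
  nb .#.#.: next=#  (t=1,i=4, bit10=1)
  nb .#..#: next=.  (t=0,i=6, bit9=0)
  nb .#...: next=.  (t=3,i=3, bit8=0)
  nb ..###: next=.  (t=0,i=0, bit7=0)
  nb ..##.: next=.  (t=0,i=8, bit6=0)
  nb ..#.#: next=#  (t=1,i=3, bit5=1)
  nb ..#..: next=#  (t=0,i=5, bit4=1)
  nb ...##: next=.  (t=0,i=12, bit3=0)
  nb ...#.: next=#  (t=1,i=2, bit2=1)
  nb ....#: next=#  (t=1,i=1, bit1=1)
  nb .....: next=.  (t=1,i=0, bit0=0)
  bits 01001011111010001011010000110110 = 1273541686

1273541686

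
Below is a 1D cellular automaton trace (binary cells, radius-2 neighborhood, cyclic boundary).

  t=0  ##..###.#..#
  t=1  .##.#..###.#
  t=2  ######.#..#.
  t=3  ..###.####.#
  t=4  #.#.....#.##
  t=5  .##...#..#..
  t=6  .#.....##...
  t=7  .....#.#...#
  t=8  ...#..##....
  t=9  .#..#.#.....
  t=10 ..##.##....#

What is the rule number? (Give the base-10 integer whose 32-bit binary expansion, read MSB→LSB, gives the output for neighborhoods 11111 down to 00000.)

3595841218

  nb #####: next=#  (t=2,i=2, bit31=1)
  nb ####.: next=#  (t=2,i=4, bit30=1)
  nb ###.#: next=.  (t=0,i=6, bit29=0)
  nb ###..: next=#  (t=0,i=1, bit28=1)
  nb ##.##: next=.  (t=3,i=5, bit27=0)
  nb ##.#.: next=#  (t=0,i=7, bit26=1)
  nb ##..#: next=#  (t=0,i=2, bit25=1)
  nb ##...: next=.  (t=5,i=3, bit24=0)
  nb #.###: next=.  (t=2,i=0, bit23=0)
  nb #.##.: next=#  (t=1,i=1, bit22=1)
  nb #.#.#: next=.  (t=1,i=11, bit21=0)
  nb #.#..: next=#  (t=0,i=8, bit20=1)
  nb #..##: next=.  (t=0,i=3, bit19=0)
  nb #..#.: next=#  (t=2,i=9, bit18=1)
  nb #...#: next=.  (t=5,i=4, bit17=0)
  nb #....: next=.  (t=4,i=4, bit16=0)
  nb .####: next=.  (t=2,i=1, bit15=0)
  nb .###.: next=.  (t=0,i=0, bit14=0)
  nb .##.#: next=#  (t=1,i=2, bit13=1)
  nb .##..: next=.  (t=5,i=2, bit12=0)
  nb .#.##: next=#  (t=1,i=0, bit11=1)
  nb .#.#.: next=#  (t=7,i=6, bit10=1)
  nb .#..#: next=#  (t=0,i=9, bit9=1)
  nb .#...: next=.  (t=4,i=3, bit8=0)
  nb ..###: next=#  (t=0,i=4, bit7=1)
  nb ..##.: next=#  (t=5,i=1, bit6=1)
  nb ..#.#: next=.  (t=2,i=10, bit5=0)
  nb ..#..: next=.  (t=5,i=6, bit4=0)
  nb ...##: next=.  (t=5,i=0, bit3=0)
  nb ...#.: next=.  (t=4,i=7, bit2=0)
  nb ....#: next=#  (t=4,i=6, bit1=1)
  nb .....: next=.  (t=4,i=5, bit0=0)
  bits 11010110010101000010111011000010 = 3595841218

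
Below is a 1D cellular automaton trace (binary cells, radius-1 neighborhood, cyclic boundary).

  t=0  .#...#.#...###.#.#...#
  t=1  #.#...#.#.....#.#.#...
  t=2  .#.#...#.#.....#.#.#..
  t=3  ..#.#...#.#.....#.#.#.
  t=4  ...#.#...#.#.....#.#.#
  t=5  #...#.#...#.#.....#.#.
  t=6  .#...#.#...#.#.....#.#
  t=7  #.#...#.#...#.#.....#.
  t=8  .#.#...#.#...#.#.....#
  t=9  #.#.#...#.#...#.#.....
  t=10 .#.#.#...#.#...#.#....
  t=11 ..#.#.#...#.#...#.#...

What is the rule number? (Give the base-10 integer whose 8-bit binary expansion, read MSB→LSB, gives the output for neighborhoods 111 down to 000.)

48

  [7] ### => .  t=0,i=12
  [6] ##. => .  t=0,i=13
  [5] #.# => #  t=0,i=0
  [4] #.. => #  t=0,i=2
  [3] .## => .  t=0,i=11
  [2] .#. => .  t=0,i=1
  [1] ..# => .  t=0,i=4
  [0] ... => .  t=0,i=3
  bits 00110000 = 48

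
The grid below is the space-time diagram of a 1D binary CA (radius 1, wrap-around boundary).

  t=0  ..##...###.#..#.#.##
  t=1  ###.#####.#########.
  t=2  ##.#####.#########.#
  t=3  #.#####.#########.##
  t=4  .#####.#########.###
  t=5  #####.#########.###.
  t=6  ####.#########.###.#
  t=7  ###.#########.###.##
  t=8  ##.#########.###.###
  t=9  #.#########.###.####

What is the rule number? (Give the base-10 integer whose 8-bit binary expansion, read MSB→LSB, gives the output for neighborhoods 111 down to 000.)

191

  ###|#  b7=1 t=0,i=8
  ##.|.  b6=0 t=0,i=3
  #.#|#  b5=1 t=0,i=10
  #..|#  b4=1 t=0,i=0
  .##|#  b3=1 t=0,i=2
  .#.|#  b2=1 t=0,i=11
  ..#|#  b1=1 t=0,i=1
  ...|#  b0=1 t=0,i=5
  bits 10111111 = 191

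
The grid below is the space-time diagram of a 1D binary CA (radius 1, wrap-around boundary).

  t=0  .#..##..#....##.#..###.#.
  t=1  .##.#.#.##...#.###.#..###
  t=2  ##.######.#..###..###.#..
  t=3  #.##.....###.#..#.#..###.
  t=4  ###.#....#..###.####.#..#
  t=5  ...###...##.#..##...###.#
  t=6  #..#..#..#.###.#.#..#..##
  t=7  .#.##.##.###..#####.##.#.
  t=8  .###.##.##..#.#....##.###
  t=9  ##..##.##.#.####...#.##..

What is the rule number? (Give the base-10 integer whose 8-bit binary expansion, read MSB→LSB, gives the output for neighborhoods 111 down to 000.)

  [7] ### => .  t=0,i=20
  [6] ##. => .  t=0,i=5
  [5] #.# => #  t=0,i=15
  [4] #.. => #  t=0,i=2
  [3] .## => #  t=0,i=4
  [2] .#. => #  t=0,i=1
  [1] ..# => .  t=0,i=0
  [0] ... => .  t=0,i=10
  bits 00111100 = 60

60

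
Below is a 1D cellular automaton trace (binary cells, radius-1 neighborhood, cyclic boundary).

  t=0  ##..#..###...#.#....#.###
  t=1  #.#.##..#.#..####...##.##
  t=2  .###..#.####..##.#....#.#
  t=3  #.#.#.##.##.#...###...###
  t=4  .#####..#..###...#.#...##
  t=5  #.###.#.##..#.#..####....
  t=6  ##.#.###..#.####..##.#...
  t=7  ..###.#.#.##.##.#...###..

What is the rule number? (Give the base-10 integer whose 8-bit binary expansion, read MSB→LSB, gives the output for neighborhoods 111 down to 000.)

  ###|#  b7=1 t=0,i=0
  ##.|.  b6=0 t=0,i=1
  #.#|#  b5=1 t=0,i=14
  #..|#  b4=1 t=0,i=2
  .##|.  b3=0 t=0,i=7
  .#.|#  b2=1 t=0,i=4
  ..#|.  b1=0 t=0,i=3
  ...|.  b0=0 t=0,i=11
  bits 10110100 = 180

180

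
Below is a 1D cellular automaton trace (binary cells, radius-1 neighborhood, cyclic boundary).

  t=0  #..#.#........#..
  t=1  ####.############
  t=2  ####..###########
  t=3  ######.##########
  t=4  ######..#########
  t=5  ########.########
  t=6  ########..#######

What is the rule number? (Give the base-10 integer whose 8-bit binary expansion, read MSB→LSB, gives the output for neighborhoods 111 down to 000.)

215

  [7] ### => #  t=1,i=0
  [6] ##. => #  t=1,i=3
  [5] #.# => .  t=0,i=4
  [4] #.. => #  t=0,i=1
  [3] .## => .  t=1,i=5
  [2] .#. => #  t=0,i=0
  [1] ..# => #  t=0,i=2
  [0] ... => #  t=0,i=7
  bits 11010111 = 215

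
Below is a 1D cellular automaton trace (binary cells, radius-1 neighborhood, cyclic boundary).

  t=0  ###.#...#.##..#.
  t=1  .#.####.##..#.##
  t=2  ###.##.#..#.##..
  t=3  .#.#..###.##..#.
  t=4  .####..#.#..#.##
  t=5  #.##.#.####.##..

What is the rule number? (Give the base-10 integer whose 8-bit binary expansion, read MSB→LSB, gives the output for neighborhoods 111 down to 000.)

181

  [7] ### => #  t=0,i=1
  [6] ##. => .  t=0,i=2
  [5] #.# => #  t=0,i=3
  [4] #.. => #  t=0,i=5
  [3] .## => .  t=0,i=0
  [2] .#. => #  t=0,i=4
  [1] ..# => .  t=0,i=7
  [0] ... => #  t=0,i=6
  bits 10110101 = 181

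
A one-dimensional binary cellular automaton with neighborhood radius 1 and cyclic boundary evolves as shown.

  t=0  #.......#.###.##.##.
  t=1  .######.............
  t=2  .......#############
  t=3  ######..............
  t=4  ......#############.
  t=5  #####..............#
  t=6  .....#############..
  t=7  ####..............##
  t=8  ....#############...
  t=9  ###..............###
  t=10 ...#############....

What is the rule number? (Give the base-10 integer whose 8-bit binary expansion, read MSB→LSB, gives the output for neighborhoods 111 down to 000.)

17

  ###|.  b7=0 t=0,i=11
  ##.|.  b6=0 t=0,i=12
  #.#|.  b5=0 t=0,i=9
  #..|#  b4=1 t=0,i=1
  .##|.  b3=0 t=0,i=10
  .#.|.  b2=0 t=0,i=0
  ..#|.  b1=0 t=0,i=7
  ...|#  b0=1 t=0,i=2
  bits 00010001 = 17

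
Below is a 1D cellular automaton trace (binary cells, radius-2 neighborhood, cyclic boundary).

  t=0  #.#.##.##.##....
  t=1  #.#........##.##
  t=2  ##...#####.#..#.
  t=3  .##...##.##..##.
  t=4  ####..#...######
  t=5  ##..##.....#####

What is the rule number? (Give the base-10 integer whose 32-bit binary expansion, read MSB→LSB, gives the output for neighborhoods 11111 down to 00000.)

  #####|#  b31=1 t=2,i=7
  ####.|.  b30=0 t=2,i=8
  ###.#|#  b29=1 t=1,i=0
  ###..|.  b28=0 t=4,i=3
  ##.##|.  b27=0 t=0,i=6
  ##.#.|#  b26=1 t=1,i=1
  ##..#|#  b25=1 t=3,i=11
  ##...|#  b24=1 t=0,i=12
  #.###|#  b23=1 t=1,i=14
  #.##.|.  b22=0 t=0,i=4
  #.#.#|#  b21=1 t=0,i=2
  #.#..|.  b20=0 t=1,i=2
  #..##|#  b19=1 t=3,i=0
  #..#.|#  b18=1 t=2,i=13
  #...#|.  b17=0 t=2,i=3
  #....|.  b16=0 t=0,i=13
  .####|#  b15=1 t=2,i=6
  .###.|.  b14=0 t=1,i=15
  .##.#|.  b13=0 t=0,i=5
  .##..|#  b12=1 t=0,i=11
  .#.##|.  b11=0 t=0,i=3
  .#.#.|.  b10=0 t=0,i=1
  .#..#|.  b9=0 t=2,i=12
  .#...|.  b8=0 t=1,i=3
  ..###|.  b7=0 t=2,i=5
  ..##.|#  b6=1 t=1,i=11
  ..#.#|#  b5=1 t=0,i=0
  ..#..|.  b4=0 t=4,i=6
  ...##|.  b3=0 t=1,i=10
  ...#.|#  b2=1 t=0,i=15
  ....#|#  b1=1 t=0,i=14
  .....|#  b0=1 t=1,i=5
  bits 10100111101011001001000001100111 = 2813104231

2813104231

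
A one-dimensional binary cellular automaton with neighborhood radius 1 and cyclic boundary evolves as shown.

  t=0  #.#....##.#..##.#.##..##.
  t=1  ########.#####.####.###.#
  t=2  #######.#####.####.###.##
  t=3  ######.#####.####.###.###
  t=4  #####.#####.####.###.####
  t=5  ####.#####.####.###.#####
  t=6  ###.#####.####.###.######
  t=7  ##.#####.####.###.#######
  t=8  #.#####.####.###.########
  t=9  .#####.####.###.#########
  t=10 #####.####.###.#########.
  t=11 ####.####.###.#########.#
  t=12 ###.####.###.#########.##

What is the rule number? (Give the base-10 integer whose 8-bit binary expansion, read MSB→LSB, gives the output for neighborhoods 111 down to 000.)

191

  ### -> #   bit 7 = 1  t=1,i=0
  ##. -> .   bit 6 = 0  t=0,i=8
  #.# -> #   bit 5 = 1  t=0,i=1
  #.. -> #   bit 4 = 1  t=0,i=3
  .## -> #   bit 3 = 1  t=0,i=7
  .#. -> #   bit 2 = 1  t=0,i=0
  ..# -> #   bit 1 = 1  t=0,i=6
  ... -> #   bit 0 = 1  t=0,i=4
  bits 10111111 = 191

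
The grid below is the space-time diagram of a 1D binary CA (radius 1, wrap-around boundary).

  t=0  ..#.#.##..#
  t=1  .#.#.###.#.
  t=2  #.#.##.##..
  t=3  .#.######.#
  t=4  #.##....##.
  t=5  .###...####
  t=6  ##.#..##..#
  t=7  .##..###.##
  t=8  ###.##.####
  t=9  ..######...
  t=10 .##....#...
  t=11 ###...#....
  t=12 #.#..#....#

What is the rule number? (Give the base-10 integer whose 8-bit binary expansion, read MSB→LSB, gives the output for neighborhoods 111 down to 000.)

  ### -> .   bit 7 = 0  t=1,i=6
  ##. -> #   bit 6 = 1  t=0,i=7
  #.# -> #   bit 5 = 1  t=0,i=3
  #.. -> .   bit 4 = 0  t=0,i=0
  .## -> #   bit 3 = 1  t=0,i=6
  .#. -> .   bit 2 = 0  t=0,i=2
  ..# -> #   bit 1 = 1  t=0,i=1
  ... -> .   bit 0 = 0  t=4,i=5
  bits 01101010 = 106

106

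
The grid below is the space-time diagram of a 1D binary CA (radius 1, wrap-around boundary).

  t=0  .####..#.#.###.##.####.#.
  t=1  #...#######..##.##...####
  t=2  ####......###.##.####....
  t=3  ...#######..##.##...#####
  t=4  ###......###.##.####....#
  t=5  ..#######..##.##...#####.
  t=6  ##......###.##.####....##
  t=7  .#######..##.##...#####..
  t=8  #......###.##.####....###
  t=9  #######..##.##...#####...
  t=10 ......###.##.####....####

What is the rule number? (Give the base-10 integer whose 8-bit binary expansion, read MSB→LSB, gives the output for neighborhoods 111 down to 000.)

119

  ###|.  b7=0 t=0,i=2
  ##.|#  b6=1 t=0,i=4
  #.#|#  b5=1 t=0,i=8
  #..|#  b4=1 t=0,i=5
  .##|.  b3=0 t=0,i=1
  .#.|#  b2=1 t=0,i=7
  ..#|#  b1=1 t=0,i=0
  ...|#  b0=1 t=1,i=2
  bits 01110111 = 119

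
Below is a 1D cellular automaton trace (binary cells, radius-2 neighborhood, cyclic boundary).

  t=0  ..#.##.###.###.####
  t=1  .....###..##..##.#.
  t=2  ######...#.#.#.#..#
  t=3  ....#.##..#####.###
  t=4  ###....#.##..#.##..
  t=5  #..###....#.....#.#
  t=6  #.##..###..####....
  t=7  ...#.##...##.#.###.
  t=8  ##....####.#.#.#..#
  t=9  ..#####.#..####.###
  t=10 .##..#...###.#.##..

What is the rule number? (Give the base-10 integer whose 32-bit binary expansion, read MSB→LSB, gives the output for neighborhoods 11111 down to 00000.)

  nb #####: next=.  (t=2,i=1, bit31=0)
  nb ####.: next=#  (t=0,i=17, bit30=1)
  nb ###.#: next=.  (t=0,i=9, bit29=0)
  nb ###..: next=.  (t=0,i=18, bit28=0)
  nb ##.##: next=#  (t=0,i=6, bit27=1)
  nb ##.#.: next=.  (t=1,i=16, bit26=0)
  nb ##..#: next=.  (t=0,i=0, bit25=0)
  nb ##...: next=#  (t=2,i=6, bit24=1)
  nb #.###: next=#  (t=0,i=7, bit23=1)
  nb #.##.: next=.  (t=0,i=4, bit22=0)
  nb #.#.#: next=#  (t=2,i=11, bit21=1)
  nb #.#..: next=.  (t=1,i=17, bit20=0)
  nb #..##: next=#  (t=1,i=9, bit19=1)
  nb #..#.: next=.  (t=0,i=1, bit18=0)
  nb #...#: next=#  (t=2,i=7, bit17=1)
  nb #....: next=#  (t=1,i=0, bit16=1)
  nb .####: next=.  (t=0,i=16, bit15=0)
  nb .###.: next=.  (t=0,i=8, bit14=0)
  nb .##.#: next=#  (t=0,i=5, bit13=1)
  nb .##..: next=#  (t=1,i=11, bit12=1)
  nb .#.##: next=.  (t=0,i=3, bit11=0)
  nb .#.#.: next=#  (t=2,i=10, bit10=1)
  nb .#..#: next=#  (t=2,i=16, bit9=1)
  nb .#...: next=#  (t=1,i=18, bit8=1)
  nb ..###: next=#  (t=1,i=5, bit7=1)
  nb ..##.: next=.  (t=1,i=10, bit6=0)
  nb ..#.#: next=.  (t=0,i=2, bit5=0)
  nb ..#..: next=.  (t=5,i=10, bit4=0)
  nb ...##: next=#  (t=1,i=4, bit3=1)
  nb ...#.: next=.  (t=2,i=8, bit2=0)
  nb ....#: next=#  (t=1,i=3, bit1=1)
  nb .....: next=#  (t=1,i=1, bit0=1)
  bits 01001001101010110011011110001011 = 1235957643

1235957643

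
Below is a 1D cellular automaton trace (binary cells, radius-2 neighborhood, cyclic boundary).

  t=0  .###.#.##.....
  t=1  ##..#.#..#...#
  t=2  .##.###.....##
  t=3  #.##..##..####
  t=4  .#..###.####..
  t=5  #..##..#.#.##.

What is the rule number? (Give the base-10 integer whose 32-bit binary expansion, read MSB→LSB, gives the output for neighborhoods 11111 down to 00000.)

  #####|.  b31=0 t=3,i=12
  ####.|.  b30=0 t=3,i=13
  ###.#|.  b29=0 t=0,i=3
  ###..|#  b28=1 t=1,i=1
  ##.##|#  b27=1 t=2,i=0
  ##.#.|#  b26=1 t=0,i=4
  ##..#|#  b25=1 t=1,i=2
  ##...|#  b24=1 t=0,i=9
  #.###|.  b23=0 t=2,i=4
  #.##.|.  b22=0 t=0,i=7
  #.#.#|.  b21=0 t=0,i=5
  #.#..|#  b20=1 t=1,i=6
  #..##|#  b19=1 t=3,i=5
  #..#.|.  b18=0 t=1,i=3
  #...#|.  b17=0 t=1,i=11
  #....|.  b16=0 t=0,i=10
  .####|#  b15=1 t=3,i=11
  .###.|.  b14=0 t=0,i=2
  .##.#|#  b13=1 t=2,i=2
  .##..|.  b12=0 t=0,i=8
  .#.##|#  b11=1 t=0,i=6
  .#.#.|#  b10=1 t=1,i=5
  .#..#|.  b9=0 t=1,i=7
  .#...|.  b8=0 t=1,i=10
  ..###|#  b7=1 t=0,i=1
  ..##.|#  b6=1 t=2,i=12
  ..#.#|#  b5=1 t=1,i=4
  ..#..|.  b4=0 t=1,i=9
  ...##|#  b3=1 t=0,i=0
  ...#.|#  b2=1 t=4,i=0
  ....#|#  b1=1 t=0,i=13
  .....|.  b0=0 t=0,i=11
  bits 00011111000110001010110011101110 = 521710830

521710830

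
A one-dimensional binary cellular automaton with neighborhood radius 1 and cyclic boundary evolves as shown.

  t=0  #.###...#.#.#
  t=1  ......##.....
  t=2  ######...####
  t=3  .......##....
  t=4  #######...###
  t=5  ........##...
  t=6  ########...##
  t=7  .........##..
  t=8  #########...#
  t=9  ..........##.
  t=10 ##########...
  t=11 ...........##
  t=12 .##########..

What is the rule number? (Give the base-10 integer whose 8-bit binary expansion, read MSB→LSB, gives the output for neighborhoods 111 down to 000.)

  ###|.  b7=0 t=0,i=3
  ##.|.  b6=0 t=0,i=0
  #.#|.  b5=0 t=0,i=1
  #..|.  b4=0 t=0,i=5
  .##|.  b3=0 t=0,i=2
  .#.|.  b2=0 t=0,i=8
  ..#|#  b1=1 t=0,i=7
  ...|#  b0=1 t=0,i=6
  bits 00000011 = 3

3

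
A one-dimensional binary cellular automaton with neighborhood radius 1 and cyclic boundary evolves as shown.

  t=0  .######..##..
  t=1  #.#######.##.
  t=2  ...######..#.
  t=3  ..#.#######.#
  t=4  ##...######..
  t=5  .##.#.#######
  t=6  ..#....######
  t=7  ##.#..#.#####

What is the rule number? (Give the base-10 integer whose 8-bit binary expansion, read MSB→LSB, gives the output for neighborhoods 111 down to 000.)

210

  ###|#  b7=1 t=0,i=2
  ##.|#  b6=1 t=0,i=6
  #.#|.  b5=0 t=1,i=1
  #..|#  b4=1 t=0,i=7
  .##|.  b3=0 t=0,i=1
  .#.|.  b2=0 t=1,i=0
  ..#|#  b1=1 t=0,i=0
  ...|.  b0=0 t=0,i=12
  bits 11010010 = 210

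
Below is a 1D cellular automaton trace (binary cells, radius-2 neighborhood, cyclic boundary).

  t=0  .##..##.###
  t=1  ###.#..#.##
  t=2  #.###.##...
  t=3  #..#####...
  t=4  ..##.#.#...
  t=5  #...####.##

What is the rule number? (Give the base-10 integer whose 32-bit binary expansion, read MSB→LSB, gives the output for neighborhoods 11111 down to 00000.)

3162330275

  ##### -> #   bit 31 = 1  t=1,i=0
  ####. -> .   bit 30 = 0  t=1,i=1
  ###.# -> #   bit 29 = 1  t=0,i=10
  ###.. -> #   bit 28 = 1  t=3,i=7
  ##.## -> #   bit 27 = 1  t=0,i=0
  ##.#. -> #   bit 26 = 1  t=1,i=3
  ##..# -> .   bit 25 = 0  t=0,i=3
  ##... -> .   bit 24 = 0  t=2,i=8
  #.### -> .   bit 23 = 0  t=0,i=8
  #.##. -> #   bit 22 = 1  t=0,i=1
  #.#.# -> #   bit 21 = 1  t=4,i=5
  #.#.. -> #   bit 20 = 1  t=1,i=4
  #..## -> #   bit 19 = 1  t=0,i=4
  #..#. -> #   bit 18 = 1  t=1,i=6
  #...# -> .   bit 17 = 0  t=2,i=9
  #.... -> #   bit 16 = 1  t=4,i=9
  .#### -> .   bit 15 = 0  t=1,i=10
  .###. -> #   bit 14 = 1  t=0,i=9
  .##.# -> .   bit 13 = 0  t=0,i=6
  .##.. -> #   bit 12 = 1  t=0,i=2
  .#.## -> .   bit 11 = 0  t=1,i=8
  .#.#. -> #   bit 10 = 1  t=4,i=6
  .#..# -> .   bit 9 = 0  t=1,i=5
  .#... -> .   bit 8 = 0  t=4,i=8
  ..### -> #   bit 7 = 1  t=3,i=3
  ..##. -> .   bit 6 = 0  t=0,i=5
  ..#.# -> #   bit 5 = 1  t=1,i=7
  ..#.. -> .   bit 4 = 0  t=3,i=0
  ...## -> .   bit 3 = 0  t=4,i=1
  ...#. -> .   bit 2 = 0  t=2,i=10
  ....# -> #   bit 1 = 1  t=4,i=0
  ..... -> #   bit 0 = 1  t=4,i=10
  bits 10111100011111010101010010100011 = 3162330275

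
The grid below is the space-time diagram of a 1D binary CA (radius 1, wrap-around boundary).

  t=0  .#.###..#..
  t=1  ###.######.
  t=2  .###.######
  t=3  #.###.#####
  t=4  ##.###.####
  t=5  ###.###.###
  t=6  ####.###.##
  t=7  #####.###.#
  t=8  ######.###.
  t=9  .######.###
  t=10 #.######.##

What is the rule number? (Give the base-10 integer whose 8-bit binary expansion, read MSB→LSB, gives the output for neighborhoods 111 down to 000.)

246

  ### -> #   bit 7 = 1  t=0,i=4
  ##. -> #   bit 6 = 1  t=0,i=5
  #.# -> #   bit 5 = 1  t=0,i=2
  #.. -> #   bit 4 = 1  t=0,i=6
  .## -> .   bit 3 = 0  t=0,i=3
  .#. -> #   bit 2 = 1  t=0,i=1
  ..# -> #   bit 1 = 1  t=0,i=0
  ... -> .   bit 0 = 0  t=0,i=10
  bits 11110110 = 246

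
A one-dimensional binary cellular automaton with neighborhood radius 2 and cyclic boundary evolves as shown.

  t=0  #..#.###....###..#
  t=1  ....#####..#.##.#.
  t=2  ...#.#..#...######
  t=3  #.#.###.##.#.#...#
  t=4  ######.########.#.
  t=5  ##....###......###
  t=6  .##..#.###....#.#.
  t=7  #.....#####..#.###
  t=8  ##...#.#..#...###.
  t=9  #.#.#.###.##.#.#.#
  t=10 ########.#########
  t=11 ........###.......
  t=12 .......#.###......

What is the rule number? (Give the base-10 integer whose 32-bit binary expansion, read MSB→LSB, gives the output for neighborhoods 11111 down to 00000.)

  #####|.  b31=0 t=1,i=6
  ####.|.  b30=0 t=1,i=7
  ###.#|.  b29=0 t=3,i=6
  ###..|#  b28=1 t=0,i=7
  ##.##|#  b27=1 t=3,i=7
  ##.#.|#  b26=1 t=1,i=15
  ##..#|.  b25=0 t=0,i=1
  ##...|#  b24=1 t=0,i=8
  #.###|#  b23=1 t=0,i=5
  #.##.|#  b22=1 t=1,i=13
  #.#.#|#  b21=1 t=3,i=2
  #.#..|#  b20=1 t=1,i=16
  #..##|#  b19=1 t=0,i=16
  #..#.|.  b18=0 t=0,i=2
  #...#|.  b17=0 t=2,i=1
  #....|.  b16=0 t=0,i=9
  .####|#  b15=1 t=1,i=5
  .###.|#  b14=1 t=0,i=6
  .##.#|#  b13=1 t=1,i=14
  .##..|.  b12=0 t=0,i=0
  .#.##|#  b11=1 t=0,i=4
  .#.#.|#  b10=1 t=2,i=4
  .#..#|#  b9=1 t=2,i=6
  .#...|#  b8=1 t=1,i=17
  ..###|.  b7=0 t=0,i=12
  ..##.|.  b6=0 t=0,i=17
  ..#.#|.  b5=0 t=0,i=3
  ..#..|#  b4=1 t=2,i=8
  ...##|#  b3=1 t=0,i=11
  ...#.|#  b2=1 t=2,i=2
  ....#|.  b1=0 t=0,i=10
  .....|.  b0=0 t=1,i=1
  bits 00011101111110001110111100011100 = 502853404

502853404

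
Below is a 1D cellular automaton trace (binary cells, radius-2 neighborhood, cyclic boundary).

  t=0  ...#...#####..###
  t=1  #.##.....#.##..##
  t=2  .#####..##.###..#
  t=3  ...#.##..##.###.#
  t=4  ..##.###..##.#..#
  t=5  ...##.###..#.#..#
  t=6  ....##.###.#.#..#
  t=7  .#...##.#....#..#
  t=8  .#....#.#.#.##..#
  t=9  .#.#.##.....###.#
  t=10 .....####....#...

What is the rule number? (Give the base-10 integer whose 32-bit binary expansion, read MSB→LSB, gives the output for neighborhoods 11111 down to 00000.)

2605805620

  #####|#  b31=1 t=0,i=9
  ####.|.  b30=0 t=0,i=10
  ###.#|.  b29=0 t=1,i=0
  ###..|#  b28=1 t=0,i=11
  ##.##|#  b27=1 t=1,i=1
  ##.#.|.  b26=0 t=3,i=15
  ##..#|#  b25=1 t=0,i=12
  ##...|#  b24=1 t=0,i=0
  #.###|.  b23=0 t=2,i=1
  #.##.|#  b22=1 t=1,i=2
  #.#.#|.  b21=0 t=6,i=11
  #.#..|#  b20=1 t=3,i=16
  #..##|.  b19=0 t=0,i=13
  #..#.|.  b18=0 t=2,i=15
  #...#|.  b17=0 t=0,i=1
  #....|#  b16=1 t=1,i=5
  .####|.  b15=0 t=0,i=8
  .###.|#  b14=1 t=0,i=15
  .##.#|#  b13=1 t=2,i=9
  .##..|#  b12=1 t=1,i=3
  .#.##|.  b11=0 t=1,i=10
  .#.#.|.  b10=0 t=5,i=12
  .#..#|.  b9=0 t=4,i=0
  .#...|.  b8=0 t=0,i=4
  ..###|.  b7=0 t=0,i=7
  ..##.|.  b6=0 t=2,i=8
  ..#.#|#  b5=1 t=1,i=9
  ..#..|#  b4=1 t=0,i=3
  ...##|.  b3=0 t=0,i=6
  ...#.|#  b2=1 t=0,i=2
  ....#|.  b1=0 t=1,i=7
  .....|.  b0=0 t=1,i=6
  bits 10011011010100010111000000110100 = 2605805620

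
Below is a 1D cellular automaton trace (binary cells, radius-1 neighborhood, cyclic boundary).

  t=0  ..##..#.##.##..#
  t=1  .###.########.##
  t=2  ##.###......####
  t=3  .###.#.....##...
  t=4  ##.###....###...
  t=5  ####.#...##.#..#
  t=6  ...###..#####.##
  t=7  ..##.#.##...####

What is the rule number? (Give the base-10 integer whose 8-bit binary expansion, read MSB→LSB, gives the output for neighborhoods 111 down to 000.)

  ###|.  b7=0 t=1,i=2
  ##.|#  b6=1 t=0,i=3
  #.#|#  b5=1 t=0,i=7
  #..|.  b4=0 t=0,i=0
  .##|#  b3=1 t=0,i=2
  .#.|#  b2=1 t=0,i=6
  ..#|#  b1=1 t=0,i=1
  ...|.  b0=0 t=2,i=7
  bits 01101110 = 110

110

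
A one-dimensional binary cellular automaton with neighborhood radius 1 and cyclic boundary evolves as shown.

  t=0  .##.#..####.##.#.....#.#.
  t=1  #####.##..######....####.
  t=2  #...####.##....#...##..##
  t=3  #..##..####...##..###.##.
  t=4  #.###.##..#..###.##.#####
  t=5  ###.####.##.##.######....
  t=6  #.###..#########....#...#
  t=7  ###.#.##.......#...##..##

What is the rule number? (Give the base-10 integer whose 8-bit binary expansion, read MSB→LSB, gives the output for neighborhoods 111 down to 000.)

110

  ### -> .   bit 7 = 0  t=0,i=8
  ##. -> #   bit 6 = 1  t=0,i=2
  #.# -> #   bit 5 = 1  t=0,i=3
  #.. -> .   bit 4 = 0  t=0,i=5
  .## -> #   bit 3 = 1  t=0,i=1
  .#. -> #   bit 2 = 1  t=0,i=4
  ..# -> #   bit 1 = 1  t=0,i=0
  ... -> .   bit 0 = 0  t=0,i=17
  bits 01101110 = 110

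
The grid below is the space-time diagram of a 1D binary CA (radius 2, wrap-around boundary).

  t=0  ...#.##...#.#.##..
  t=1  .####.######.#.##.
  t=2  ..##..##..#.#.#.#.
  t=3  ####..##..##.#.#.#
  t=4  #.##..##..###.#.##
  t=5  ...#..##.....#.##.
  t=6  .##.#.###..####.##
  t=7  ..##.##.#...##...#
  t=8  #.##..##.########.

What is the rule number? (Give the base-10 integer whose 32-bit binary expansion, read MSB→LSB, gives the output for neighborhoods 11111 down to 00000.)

  nb #####: next=.  (t=1,i=8, bit31=0)
  nb ####.: next=#  (t=1,i=3, bit30=1)
  nb ###.#: next=.  (t=1,i=4, bit29=0)
  nb ###..: next=#  (t=3,i=3, bit28=1)
  nb ##.##: next=.  (t=1,i=5, bit27=0)
  nb ##.#.: next=#  (t=1,i=12, bit26=1)
  nb ##..#: next=.  (t=1,i=17, bit25=0)
  nb ##...: next=#  (t=0,i=7, bit24=1)
  nb #.###: next=#  (t=1,i=6, bit23=1)
  nb #.##.: next=.  (t=0,i=5, bit22=0)
  nb #.#.#: next=.  (t=0,i=12, bit21=0)
  nb #.#..: next=.  (t=2,i=16, bit20=0)
  nb #..##: next=.  (t=1,i=0, bit19=0)
  nb #..#.: next=.  (t=2,i=9, bit18=0)
  nb #...#: next=#  (t=0,i=8, bit17=1)
  nb #....: next=.  (t=0,i=17, bit16=0)
  nb .####: next=#  (t=1,i=2, bit15=1)
  nb .###.: next=.  (t=4,i=11, bit14=0)
  nb .##.#: next=#  (t=3,i=11, bit13=1)
  nb .##..: next=#  (t=0,i=6, bit12=1)
  nb .#.##: next=#  (t=0,i=4, bit11=1)
  nb .#.#.: next=#  (t=0,i=11, bit10=1)
  nb .#..#: next=#  (t=5,i=4, bit9=1)
  nb .#...: next=#  (t=2,i=17, bit8=1)
  nb ..###: next=.  (t=1,i=1, bit7=0)
  nb ..##.: next=#  (t=2,i=2, bit6=1)
  nb ..#.#: next=#  (t=0,i=3, bit5=1)
  nb ..#..: next=.  (t=5,i=3, bit4=0)
  nb ...##: next=#  (t=2,i=1, bit3=1)
  nb ...#.: next=#  (t=0,i=2, bit2=1)
  nb ....#: next=#  (t=0,i=1, bit1=1)
  nb .....: next=.  (t=0,i=0, bit0=0)
  bits 01010101100000101011111101101110 = 1434632046

1434632046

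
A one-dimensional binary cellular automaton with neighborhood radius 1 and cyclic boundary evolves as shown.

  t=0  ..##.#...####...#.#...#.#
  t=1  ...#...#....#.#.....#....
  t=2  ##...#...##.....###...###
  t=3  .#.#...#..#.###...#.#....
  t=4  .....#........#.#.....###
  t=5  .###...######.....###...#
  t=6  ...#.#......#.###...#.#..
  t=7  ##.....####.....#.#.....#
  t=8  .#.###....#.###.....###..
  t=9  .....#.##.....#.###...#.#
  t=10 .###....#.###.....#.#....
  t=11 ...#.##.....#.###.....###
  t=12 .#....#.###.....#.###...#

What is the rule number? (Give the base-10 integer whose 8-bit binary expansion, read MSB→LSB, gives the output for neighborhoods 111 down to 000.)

  ### -> .   bit 7 = 0  t=0,i=10
  ##. -> #   bit 6 = 1  t=0,i=3
  #.# -> .   bit 5 = 0  t=0,i=4
  #.. -> .   bit 4 = 0  t=0,i=0
  .## -> .   bit 3 = 0  t=0,i=2
  .#. -> .   bit 2 = 0  t=0,i=5
  ..# -> .   bit 1 = 0  t=0,i=1
  ... -> #   bit 0 = 1  t=0,i=7
  bits 01000001 = 65

65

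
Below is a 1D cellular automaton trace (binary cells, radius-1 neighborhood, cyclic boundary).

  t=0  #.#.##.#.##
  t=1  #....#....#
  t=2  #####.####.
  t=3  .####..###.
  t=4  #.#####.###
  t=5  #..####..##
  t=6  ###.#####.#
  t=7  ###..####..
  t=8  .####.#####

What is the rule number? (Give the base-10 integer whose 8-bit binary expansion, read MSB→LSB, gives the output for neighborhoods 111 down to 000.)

211

  ### -> #   bit 7 = 1  t=0,i=10
  ##. -> #   bit 6 = 1  t=0,i=0
  #.# -> .   bit 5 = 0  t=0,i=1
  #.. -> #   bit 4 = 1  t=1,i=1
  .## -> .   bit 3 = 0  t=0,i=4
  .#. -> .   bit 2 = 0  t=0,i=2
  ..# -> #   bit 1 = 1  t=1,i=4
  ... -> #   bit 0 = 1  t=1,i=2
  bits 11010011 = 211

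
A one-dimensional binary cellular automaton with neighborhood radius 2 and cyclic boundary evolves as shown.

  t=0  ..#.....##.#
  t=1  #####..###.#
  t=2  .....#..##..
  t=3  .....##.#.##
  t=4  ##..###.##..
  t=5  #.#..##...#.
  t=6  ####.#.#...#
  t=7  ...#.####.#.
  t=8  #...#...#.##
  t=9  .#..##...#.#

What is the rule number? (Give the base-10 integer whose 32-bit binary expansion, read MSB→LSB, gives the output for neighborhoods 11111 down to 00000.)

  nb #####: next=.  (t=1,i=1, bit31=0)
  nb ####.: next=.  (t=1,i=3, bit30=0)
  nb ###.#: next=#  (t=1,i=9, bit29=1)
  nb ###..: next=.  (t=1,i=4, bit28=0)
  nb ##.##: next=.  (t=1,i=10, bit27=0)
  nb ##.#.: next=.  (t=0,i=10, bit26=0)
  nb ##..#: next=#  (t=1,i=5, bit25=1)
  nb ##...: next=#  (t=2,i=10, bit24=1)
  nb #.###: next=.  (t=1,i=11, bit23=0)
  nb #.##.: next=.  (t=3,i=10, bit22=0)
  nb #.#.#: next=#  (t=3,i=8, bit21=1)
  nb #.#..: next=#  (t=0,i=11, bit20=1)
  nb #..##: next=.  (t=1,i=6, bit19=0)
  nb #..#.: next=#  (t=0,i=1, bit18=1)
  nb #...#: next=.  (t=5,i=8, bit17=0)
  nb #....: next=#  (t=0,i=4, bit16=1)
  nb .####: next=.  (t=1,i=0, bit15=0)
  nb .###.: next=#  (t=1,i=8, bit14=1)
  nb .##.#: next=#  (t=0,i=9, bit13=1)
  nb .##..: next=.  (t=2,i=9, bit12=0)
  nb .#.##: next=#  (t=3,i=9, bit11=1)
  nb .#.#.: next=#  (t=5,i=1, bit10=1)
  nb .#..#: next=#  (t=0,i=0, bit9=1)
  nb .#...: next=#  (t=0,i=3, bit8=1)
  nb ..###: next=.  (t=1,i=7, bit7=0)
  nb ..##.: next=#  (t=0,i=8, bit6=1)
  nb ..#.#: next=.  (t=5,i=10, bit5=0)
  nb ..#..: next=#  (t=0,i=2, bit4=1)
  nb ...##: next=#  (t=0,i=7, bit3=1)
  nb ...#.: next=.  (t=2,i=4, bit2=0)
  nb ....#: next=.  (t=0,i=6, bit1=0)
  nb .....: next=.  (t=0,i=5, bit0=0)
  bits 00100011001101010110111101011000 = 590704472

590704472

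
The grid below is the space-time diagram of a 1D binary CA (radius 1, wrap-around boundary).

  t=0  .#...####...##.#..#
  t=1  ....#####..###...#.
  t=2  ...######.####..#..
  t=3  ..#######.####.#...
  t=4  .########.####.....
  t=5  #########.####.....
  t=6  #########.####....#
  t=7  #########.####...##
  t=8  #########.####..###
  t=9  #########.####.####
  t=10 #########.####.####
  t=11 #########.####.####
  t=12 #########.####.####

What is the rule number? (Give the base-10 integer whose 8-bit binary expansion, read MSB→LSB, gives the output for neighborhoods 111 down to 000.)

  [7] ### => #  t=0,i=6
  [6] ##. => #  t=0,i=8
  [5] #.# => .  t=0,i=0
  [4] #.. => .  t=0,i=2
  [3] .## => #  t=0,i=5
  [2] .#. => .  t=0,i=1
  [1] ..# => #  t=0,i=4
  [0] ... => .  t=0,i=3
  bits 11001010 = 202

202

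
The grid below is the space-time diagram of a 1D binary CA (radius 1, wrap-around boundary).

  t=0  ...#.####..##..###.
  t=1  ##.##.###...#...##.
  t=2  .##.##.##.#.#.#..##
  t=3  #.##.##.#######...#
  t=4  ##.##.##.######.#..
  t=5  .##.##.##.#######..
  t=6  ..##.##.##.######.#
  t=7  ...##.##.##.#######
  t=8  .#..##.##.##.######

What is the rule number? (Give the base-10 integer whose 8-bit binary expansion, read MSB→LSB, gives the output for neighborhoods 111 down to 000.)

229

  ### -> #   bit 7 = 1  t=0,i=6
  ##. -> #   bit 6 = 1  t=0,i=8
  #.# -> #   bit 5 = 1  t=0,i=4
  #.. -> .   bit 4 = 0  t=0,i=9
  .## -> .   bit 3 = 0  t=0,i=5
  .#. -> #   bit 2 = 1  t=0,i=3
  ..# -> .   bit 1 = 0  t=0,i=2
  ... -> #   bit 0 = 1  t=0,i=0
  bits 11100101 = 229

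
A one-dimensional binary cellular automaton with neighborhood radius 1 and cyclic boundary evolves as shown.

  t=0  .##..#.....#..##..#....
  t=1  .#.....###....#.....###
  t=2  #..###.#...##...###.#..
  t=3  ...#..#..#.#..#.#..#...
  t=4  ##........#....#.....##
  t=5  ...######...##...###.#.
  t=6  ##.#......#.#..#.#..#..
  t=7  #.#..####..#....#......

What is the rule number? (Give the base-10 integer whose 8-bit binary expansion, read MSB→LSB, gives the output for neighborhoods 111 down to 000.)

41

  nb ###: next=.  (t=1,i=8, bit7=0)
  nb ##.: next=.  (t=0,i=2, bit6=0)
  nb #.#: next=#  (t=1,i=0, bit5=1)
  nb #..: next=.  (t=0,i=3, bit4=0)
  nb .##: next=#  (t=0,i=1, bit3=1)
  nb .#.: next=.  (t=0,i=5, bit2=0)
  nb ..#: next=.  (t=0,i=0, bit1=0)
  nb ...: next=#  (t=0,i=7, bit0=1)
  bits 00101001 = 41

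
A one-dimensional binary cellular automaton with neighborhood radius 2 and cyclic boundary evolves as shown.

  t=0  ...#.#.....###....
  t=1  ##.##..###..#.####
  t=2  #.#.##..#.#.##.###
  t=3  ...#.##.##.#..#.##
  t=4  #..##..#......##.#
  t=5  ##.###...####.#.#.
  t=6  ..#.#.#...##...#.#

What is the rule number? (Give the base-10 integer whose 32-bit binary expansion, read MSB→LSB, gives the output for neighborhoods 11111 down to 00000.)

  [31] ##### => #  t=1,i=16
  [30] ####. => #  t=1,i=0
  [29] ###.# => .  t=1,i=1
  [28] ###.. => .  t=0,i=13
  [27] ##.## => #  t=1,i=2
  [26] ##.#. => .  t=2,i=1
  [25] ##..# => #  t=1,i=5
  [24] ##... => #  t=0,i=14
  [23] #.### => .  t=1,i=14
  [22] #.##. => .  t=1,i=3
  [21] #.#.# => .  t=2,i=2
  [20] #.#.. => .  t=0,i=5
  [19] #..## => .  t=1,i=6
  [18] #..#. => .  t=1,i=11
  [17] #...# => .  t=3,i=1
  [16] #.... => #  t=0,i=7
  [15] .#### => #  t=1,i=15
  [14] .###. => #  t=0,i=12
  [13] .##.# => .  t=2,i=13
  [12] .##.. => #  t=1,i=4
  [11] .#.## => #  t=1,i=13
  [10] .#.#. => #  t=0,i=4
  [9] .#..# => .  t=3,i=12
  [8] .#... => .  t=0,i=6
  [7] ..### => .  t=0,i=11
  [6] ..##. => #  t=4,i=3
  [5] ..#.# => #  t=0,i=3
  [4] ..#.. => .  t=4,i=7
  [3] ...## => .  t=0,i=10
  [2] ...#. => .  t=0,i=2
  [1] ....# => #  t=0,i=1
  [0] ..... => #  t=0,i=0
  bits 11001011000000011101110001100011 = 3405896803

3405896803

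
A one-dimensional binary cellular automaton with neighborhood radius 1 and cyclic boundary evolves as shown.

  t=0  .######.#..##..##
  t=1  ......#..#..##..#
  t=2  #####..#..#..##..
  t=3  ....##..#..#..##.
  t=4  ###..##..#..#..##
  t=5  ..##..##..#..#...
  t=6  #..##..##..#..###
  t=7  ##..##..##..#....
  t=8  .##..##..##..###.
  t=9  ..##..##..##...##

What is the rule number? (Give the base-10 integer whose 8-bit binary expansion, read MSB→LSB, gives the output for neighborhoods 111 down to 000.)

81

  ###|.  b7=0 t=0,i=2
  ##.|#  b6=1 t=0,i=6
  #.#|.  b5=0 t=0,i=0
  #..|#  b4=1 t=0,i=9
  .##|.  b3=0 t=0,i=1
  .#.|.  b2=0 t=0,i=8
  ..#|.  b1=0 t=0,i=10
  ...|#  b0=1 t=1,i=1
  bits 01010001 = 81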